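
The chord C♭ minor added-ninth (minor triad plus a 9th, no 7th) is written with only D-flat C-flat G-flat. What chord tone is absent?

E-double-flat

The full C♭ minor added-ninth chord is C-flat, E-double-flat, G-flat, D-flat.
Comparing with the voicing, the minor 3rd (3rd) — E-double-flat — is absent.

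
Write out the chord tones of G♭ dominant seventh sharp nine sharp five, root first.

G♭ dominant seventh sharp nine sharp five is a dominant seventh sharp nine sharp five built on G-flat.
- root: G-flat
- major 3rd: B-flat
- augmented 5th: D
- minor 7th: F-flat
- augmented 9th: A

G-flat  B-flat  D  F-flat  A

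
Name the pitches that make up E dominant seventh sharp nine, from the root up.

E, G-sharp, B, D, F-double-sharp

E dominant seventh sharp nine is a dominant seventh sharp nine built on E.
Root: E
Major 3rd (3rd): G-sharp
Perfect 5th (5th): B
Minor 7th (7th): D
Augmented 9th (9th): F-double-sharp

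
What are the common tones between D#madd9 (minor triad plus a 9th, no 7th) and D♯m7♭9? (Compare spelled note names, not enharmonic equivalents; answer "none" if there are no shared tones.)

D#madd9: D# F# A# E#
D♯m7♭9: D# F# A# C# E
Common to both → D#, F#, A#.

D# F# A#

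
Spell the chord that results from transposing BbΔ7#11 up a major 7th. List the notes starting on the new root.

A, C♯, E, G♯, D♯

A major 7th up from B♭ is A, so the new chord is A major seventh sharp eleven.
A — root
C♯ — major 3rd
E — perfect 5th
G♯ — major 7th
D♯ — augmented 11th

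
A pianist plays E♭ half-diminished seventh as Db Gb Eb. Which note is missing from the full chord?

The full E♭ half-diminished seventh chord is Eb, Gb, Bbb, Db.
Comparing with the voicing, the diminished 5th (5th) — Bbb — is absent.

Bbb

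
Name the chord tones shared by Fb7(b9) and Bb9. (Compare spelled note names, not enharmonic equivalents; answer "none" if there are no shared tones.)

Fb7(b9) = Fb, Ab, Cb, Ebb, Gbb.
Bb9 = Bb, D, F, Ab, C.
Shared: Ab.

Ab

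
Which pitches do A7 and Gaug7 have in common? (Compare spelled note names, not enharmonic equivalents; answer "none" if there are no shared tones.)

G

A7 = A, C#, E, G.
Gaug7 = G, B, D#, F.
Shared: G.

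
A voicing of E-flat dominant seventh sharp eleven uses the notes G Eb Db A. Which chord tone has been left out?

Bb

The full E-flat dominant seventh sharp eleven chord is Eb, G, Bb, Db, A.
Comparing with the voicing, the perfect 5th (5th) — Bb — is absent.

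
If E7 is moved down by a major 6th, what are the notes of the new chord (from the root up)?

G B D F

E down a major 6th → G. New chord: G dominant seventh.
Root: G
Major 3rd (3rd): B
Perfect 5th (5th): D
Minor 7th (7th): F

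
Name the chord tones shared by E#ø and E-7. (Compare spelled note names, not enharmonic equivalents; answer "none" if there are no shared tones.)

B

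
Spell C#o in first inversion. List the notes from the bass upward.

E  G  C#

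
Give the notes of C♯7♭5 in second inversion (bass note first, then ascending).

G, B, C♯, E♯

C♯7♭5 = C♯–E♯–G–B; second inversion → fifth (G) lowest.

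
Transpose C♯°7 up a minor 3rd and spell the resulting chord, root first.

Transposed root: C# → E (minor 3rd up). So we spell E diminished seventh:
root → E
3rd (minor 3rd) → G
5th (diminished 5th) → Bb
7th (diminished 7th) → Db

E G Bb Db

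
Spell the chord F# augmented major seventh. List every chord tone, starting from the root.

F-sharp, A-sharp, C-double-sharp, E-sharp

F# augmented major seventh is an augmented major seventh built on F-sharp.
root → F-sharp
3rd (major 3rd) → A-sharp
5th (augmented 5th) → C-double-sharp
7th (major 7th) → E-sharp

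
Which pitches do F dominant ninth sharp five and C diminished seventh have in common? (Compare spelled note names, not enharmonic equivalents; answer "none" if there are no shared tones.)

E-flat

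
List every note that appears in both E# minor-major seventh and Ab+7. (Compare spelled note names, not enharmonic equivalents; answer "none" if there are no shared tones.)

none

E# minor-major seventh: E# G# B# D##
Ab+7: Ab C E Gb
Common to both → none.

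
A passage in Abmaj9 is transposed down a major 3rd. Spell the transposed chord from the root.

Transposed root: Ab → Fb (major 3rd down). So we spell Fb major ninth:
root → Fb
3rd (major 3rd) → Ab
5th (perfect 5th) → Cb
7th (major 7th) → Eb
9th (major 9th) → Gb

Fb, Ab, Cb, Eb, Gb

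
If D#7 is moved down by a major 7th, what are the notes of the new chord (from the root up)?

E – G# – B – D

A major 7th down from D# is E, so the new chord is E dominant seventh.
root → E
3rd (major 3rd) → G#
5th (perfect 5th) → B
7th (minor 7th) → D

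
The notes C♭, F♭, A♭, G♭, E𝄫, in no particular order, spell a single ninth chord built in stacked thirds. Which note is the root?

Stacking in thirds gives F♭ – A♭ – C♭ – E𝄫 – G♭, so F♭ is the root — F♭ dominant ninth.

F♭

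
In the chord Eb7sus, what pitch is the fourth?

Eb7sus is built on Eb; its 4th is a perfect 4th above the root.
A fourth above E uses the letter A, and the perfect 4th above Eb is Ab.

Ab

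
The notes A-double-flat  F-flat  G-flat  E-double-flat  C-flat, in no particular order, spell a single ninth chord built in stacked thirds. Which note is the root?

F-flat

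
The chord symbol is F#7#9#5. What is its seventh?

E

F#7#9#5 is built on F#; its 7th is a minor 7th above the root.
A seventh above F uses the letter E, and the minor 7th above F# is E.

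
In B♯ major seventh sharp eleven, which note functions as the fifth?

Root of B♯ major seventh sharp eleven = B#. The 5th is a perfect 5th: B# up a perfect 5th → F##.

F##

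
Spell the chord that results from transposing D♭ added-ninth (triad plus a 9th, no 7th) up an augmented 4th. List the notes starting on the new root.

G  B  D  A

Transposed root: Db → G (augmented 4th up). So we spell G added-ninth:
G — root
B — major 3rd
D — perfect 5th
A — major 9th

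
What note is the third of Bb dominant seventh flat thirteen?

Bb dominant seventh flat thirteen is built on B♭; its 3rd is a major 3rd above the root.
A third above B uses the letter D, and the major 3rd above B♭ is D.

D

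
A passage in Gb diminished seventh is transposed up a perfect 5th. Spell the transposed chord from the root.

Transposed root: G-flat → D-flat (perfect 5th up). So we spell D-flat diminished seventh:
Root: D-flat
Minor 3rd (3rd): F-flat
Diminished 5th (5th): A-double-flat
Diminished 7th (7th): C-double-flat

D-flat – F-flat – A-double-flat – C-double-flat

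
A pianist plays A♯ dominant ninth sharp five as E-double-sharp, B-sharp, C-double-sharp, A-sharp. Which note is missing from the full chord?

G-sharp

The full A♯ dominant ninth sharp five chord is A-sharp, C-double-sharp, E-double-sharp, G-sharp, B-sharp.
Comparing with the voicing, the minor 7th (7th) — G-sharp — is absent.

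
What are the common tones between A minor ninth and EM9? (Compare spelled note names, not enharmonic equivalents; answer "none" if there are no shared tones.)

E B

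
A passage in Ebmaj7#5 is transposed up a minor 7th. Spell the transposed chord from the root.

A minor 7th up from Eb is Db, so the new chord is Db augmented major seventh.
Root: Db
Major 3rd (3rd): F
Augmented 5th (5th): A
Major 7th (7th): C

Db – F – A – C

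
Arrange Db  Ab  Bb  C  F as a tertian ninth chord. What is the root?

Stacking in thirds gives Bb – Db – F – Ab – C, so Bb is the root — Bb minor ninth.

Bb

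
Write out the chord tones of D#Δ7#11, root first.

Root D#, quality major seventh sharp eleven:
root → D#
3rd (major 3rd) → F##
5th (perfect 5th) → A#
7th (major 7th) → C##
11th (augmented 11th) → G##

D#  F##  A#  C##  G##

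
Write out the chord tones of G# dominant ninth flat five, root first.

G# dominant ninth flat five: dominant ninth flat five on G#.
Root: G#
Major 3rd (3rd): B#
Diminished 5th (5th): D
Minor 7th (7th): F#
Major 9th (9th): A#

G#  B#  D  F#  A#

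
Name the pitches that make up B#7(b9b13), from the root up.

B#, D##, F##, A#, C#, G#

Root B#, quality dominant seventh flat nine flat thirteen:
Root: B#
Major 3rd (3rd): D##
Perfect 5th (5th): F##
Minor 7th (7th): A#
Minor 9th (9th): C#
Minor 13th (13th): G#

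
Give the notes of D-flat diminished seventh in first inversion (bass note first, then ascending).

F-flat – A-double-flat – C-double-flat – D-flat

In root position, D-flat diminished seventh is D-flat–F-flat–A-double-flat–C-double-flat.
First inversion puts the third (F-flat) in the bass.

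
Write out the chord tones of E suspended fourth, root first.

E  A  B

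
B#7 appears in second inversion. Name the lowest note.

F##

B#7 in root position is B#–D##–F##–A#.
Second inversion places the fifth in the bass, which is F##.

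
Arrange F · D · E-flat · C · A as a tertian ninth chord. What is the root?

D

Stacking in thirds gives D – F – A – C – E-flat, so D is the root — D minor seventh flat nine.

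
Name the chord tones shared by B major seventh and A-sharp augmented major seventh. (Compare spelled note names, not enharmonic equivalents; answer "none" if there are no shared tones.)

A-sharp

B major seventh: B D-sharp F-sharp A-sharp
A-sharp augmented major seventh: A-sharp C-double-sharp E-double-sharp G-double-sharp
Common to both → A-sharp.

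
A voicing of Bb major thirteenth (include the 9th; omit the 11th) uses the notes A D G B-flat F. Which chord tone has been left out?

The full Bb major thirteenth chord is B-flat, D, F, A, C, G.
Comparing with the voicing, the major 9th (9th) — C — is absent.

C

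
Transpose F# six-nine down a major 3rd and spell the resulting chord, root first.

A major 3rd down from F-sharp is D, so the new chord is D six-nine.
D — root
F-sharp — major 3rd
A — perfect 5th
B — major 6th
E — major 9th

D, F-sharp, A, B, E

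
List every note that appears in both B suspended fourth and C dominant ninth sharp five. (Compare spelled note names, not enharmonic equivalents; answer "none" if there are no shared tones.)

E

B suspended fourth: B E F-sharp
C dominant ninth sharp five: C E G-sharp B-flat D
Common to both → E.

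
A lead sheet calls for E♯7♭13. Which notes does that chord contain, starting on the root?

E♯7♭13 is a dominant seventh flat thirteen built on E#.
E# — root
G## — major 3rd
B# — perfect 5th
D# — minor 7th
C# — minor 13th

E#, G##, B#, D#, C#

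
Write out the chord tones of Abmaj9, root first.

A♭ C E♭ G B♭

Abmaj9 is a major ninth built on A♭.
- root: A♭
- major 3rd: C
- perfect 5th: E♭
- major 7th: G
- major 9th: B♭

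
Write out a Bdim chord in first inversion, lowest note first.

D – F – B

In root position, Bdim is B–D–F.
First inversion puts the third (D) in the bass.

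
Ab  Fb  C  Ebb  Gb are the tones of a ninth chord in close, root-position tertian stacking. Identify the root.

Stacking in thirds gives Fb – Ab – C – Ebb – Gb, so Fb is the root — Fb dominant ninth sharp five.

Fb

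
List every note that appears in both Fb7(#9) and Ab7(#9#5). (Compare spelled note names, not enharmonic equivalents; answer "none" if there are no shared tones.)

Ab

Fb7(#9): Fb Ab Cb Ebb G
Ab7(#9#5): Ab C E Gb B
Common to both → Ab.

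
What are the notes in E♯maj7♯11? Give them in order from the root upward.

E♯maj7♯11: major seventh sharp eleven on E♯.
Root: E♯
Major 3rd (3rd): G𝄪
Perfect 5th (5th): B♯
Major 7th (7th): D𝄪
Augmented 11th (11th): A𝄪

E♯, G𝄪, B♯, D𝄪, A𝄪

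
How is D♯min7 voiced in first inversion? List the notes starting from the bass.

F♯ – A♯ – C♯ – D♯

In root position, D♯min7 is D♯–F♯–A♯–C♯.
First inversion puts the third (F♯) in the bass.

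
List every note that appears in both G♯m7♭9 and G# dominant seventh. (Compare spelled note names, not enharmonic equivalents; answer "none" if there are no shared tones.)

G♯m7♭9 = G#, B, D#, F#, A.
G# dominant seventh = G#, B#, D#, F#.
Shared: G#, D#, F#.

G#  D#  F#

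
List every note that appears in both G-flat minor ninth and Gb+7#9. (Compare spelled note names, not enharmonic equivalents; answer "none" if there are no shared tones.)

Gb – Fb

G-flat minor ninth = Gb, Bbb, Db, Fb, Ab.
Gb+7#9 = Gb, Bb, D, Fb, A.
Shared: Gb, Fb.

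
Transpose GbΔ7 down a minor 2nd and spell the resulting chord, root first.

Transposed root: Gb → F (minor 2nd down). So we spell F major seventh:
root → F
3rd (major 3rd) → A
5th (perfect 5th) → C
7th (major 7th) → E

F – A – C – E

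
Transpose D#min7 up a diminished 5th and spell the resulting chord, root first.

Transposed root: D# → A (diminished 5th up). So we spell A minor seventh:
root → A
3rd (minor 3rd) → C
5th (perfect 5th) → E
7th (minor 7th) → G

A – C – E – G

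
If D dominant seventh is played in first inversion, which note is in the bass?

F-sharp

D dominant seventh in root position is D–F-sharp–A–C.
First inversion places the third in the bass, which is F-sharp.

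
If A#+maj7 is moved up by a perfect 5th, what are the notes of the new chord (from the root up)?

A# up a perfect 5th → E#. New chord: E# augmented major seventh.
root → E#
3rd (major 3rd) → G##
5th (augmented 5th) → B##
7th (major 7th) → D##

E# G## B## D##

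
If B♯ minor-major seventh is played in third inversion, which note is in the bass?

B♯ minor-major seventh in root position is B-sharp–D-sharp–F-double-sharp–A-double-sharp.
Third inversion places the seventh in the bass, which is A-double-sharp.

A-double-sharp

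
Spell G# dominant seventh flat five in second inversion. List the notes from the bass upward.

In root position, G# dominant seventh flat five is G♯–B♯–D–F♯.
Second inversion puts the fifth (D) in the bass.

D – F♯ – G♯ – B♯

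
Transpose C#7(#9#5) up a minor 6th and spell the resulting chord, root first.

A minor 6th up from C# is A, so the new chord is A dominant seventh sharp nine sharp five.
- root: A
- major 3rd: C#
- augmented 5th: E#
- minor 7th: G
- augmented 9th: B#

A C# E# G B#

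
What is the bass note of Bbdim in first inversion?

Bbdim in root position is Bb–Db–Fb.
First inversion places the third in the bass, which is Db.

Db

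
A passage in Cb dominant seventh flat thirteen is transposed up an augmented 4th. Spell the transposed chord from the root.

F – A – C – Eb – Db

Transposed root: Cb → F (augmented 4th up). So we spell F dominant seventh flat thirteen:
root → F
3rd (major 3rd) → A
5th (perfect 5th) → C
7th (minor 7th) → Eb
13th (minor 13th) → Db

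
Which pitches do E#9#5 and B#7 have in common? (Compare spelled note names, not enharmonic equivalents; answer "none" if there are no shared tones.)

E#9#5 = E#, G##, B##, D#, F##.
B#7 = B#, D##, F##, A#.
Shared: F##.

F##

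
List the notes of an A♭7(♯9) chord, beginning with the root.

Ab C Eb Gb B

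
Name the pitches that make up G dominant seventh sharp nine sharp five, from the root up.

Root G, quality dominant seventh sharp nine sharp five:
Root: G
Major 3rd (3rd): B
Augmented 5th (5th): D#
Minor 7th (7th): F
Augmented 9th (9th): A#

G, B, D#, F, A#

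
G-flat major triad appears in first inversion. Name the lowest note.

G-flat major triad = G♭–B♭–D♭. First inversion → third in the bass = B♭.

B♭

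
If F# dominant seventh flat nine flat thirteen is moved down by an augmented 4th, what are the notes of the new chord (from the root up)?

C  E  G  Bb  Db  Ab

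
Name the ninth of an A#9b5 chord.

B#

Root of A#9b5 = A#. The 9th is a major 9th: A# up a major 9th → B#.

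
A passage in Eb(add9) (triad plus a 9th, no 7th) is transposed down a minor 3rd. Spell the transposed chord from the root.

C E G D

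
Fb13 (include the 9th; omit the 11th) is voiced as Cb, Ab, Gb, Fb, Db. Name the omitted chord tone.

Ebb

The full Fb13 chord is Fb, Ab, Cb, Ebb, Gb, Db.
Comparing with the voicing, the minor 7th (7th) — Ebb — is absent.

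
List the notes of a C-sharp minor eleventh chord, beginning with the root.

C-sharp minor eleventh is a minor eleventh built on C-sharp.
root → C-sharp
3rd (minor 3rd) → E
5th (perfect 5th) → G-sharp
7th (minor 7th) → B
9th (major 9th) → D-sharp
11th (perfect 11th) → F-sharp

C-sharp, E, G-sharp, B, D-sharp, F-sharp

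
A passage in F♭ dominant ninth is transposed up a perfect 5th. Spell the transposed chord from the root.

Transposed root: F-flat → C-flat (perfect 5th up). So we spell C-flat dominant ninth:
- root: C-flat
- major 3rd: E-flat
- perfect 5th: G-flat
- minor 7th: B-double-flat
- major 9th: D-flat

C-flat, E-flat, G-flat, B-double-flat, D-flat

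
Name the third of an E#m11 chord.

E#m11 is built on E#; its 3rd is a minor 3rd above the root.
A third above E uses the letter G, and the minor 3rd above E# is G#.

G#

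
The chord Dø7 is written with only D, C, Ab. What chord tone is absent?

F

Dø7 = D, F, Ab, C. The voicing lacks the 3rd (minor 3rd), F.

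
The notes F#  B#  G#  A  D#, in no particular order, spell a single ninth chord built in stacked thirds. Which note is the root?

Arranged so that each adjacent pair is a third by letter name: G# – B# – D# – F# – A.
The bottom of that stack, G#, is the root (this is G# dominant seventh flat nine).

G#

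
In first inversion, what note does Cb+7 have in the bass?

Eb

Cb+7 in root position is Cb–Eb–G–Bbb.
First inversion places the third in the bass, which is Eb.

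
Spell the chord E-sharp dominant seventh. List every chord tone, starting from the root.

E-sharp dominant seventh: dominant seventh on E-sharp.
root → E-sharp
3rd (major 3rd) → G-double-sharp
5th (perfect 5th) → B-sharp
7th (minor 7th) → D-sharp

E-sharp – G-double-sharp – B-sharp – D-sharp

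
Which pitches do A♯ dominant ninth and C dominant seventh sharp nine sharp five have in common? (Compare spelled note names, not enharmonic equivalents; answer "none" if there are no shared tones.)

G-sharp

A♯ dominant ninth = A-sharp, C-double-sharp, E-sharp, G-sharp, B-sharp.
C dominant seventh sharp nine sharp five = C, E, G-sharp, B-flat, D-sharp.
Shared: G-sharp.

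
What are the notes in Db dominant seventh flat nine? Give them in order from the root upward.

D♭  F  A♭  C♭  E𝄫

Db dominant seventh flat nine is a dominant seventh flat nine built on D♭.
root → D♭
3rd (major 3rd) → F
5th (perfect 5th) → A♭
7th (minor 7th) → C♭
9th (minor 9th) → E𝄫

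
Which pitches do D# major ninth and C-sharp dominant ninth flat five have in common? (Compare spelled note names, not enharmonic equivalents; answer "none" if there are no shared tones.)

D# major ninth = D-sharp, F-double-sharp, A-sharp, C-double-sharp, E-sharp.
C-sharp dominant ninth flat five = C-sharp, E-sharp, G, B, D-sharp.
Shared: D-sharp, E-sharp.

D-sharp, E-sharp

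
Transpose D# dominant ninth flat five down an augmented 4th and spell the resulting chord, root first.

D# down an augmented 4th → A. New chord: A dominant ninth flat five.
- root: A
- major 3rd: C#
- diminished 5th: Eb
- minor 7th: G
- major 9th: B

A  C#  Eb  G  B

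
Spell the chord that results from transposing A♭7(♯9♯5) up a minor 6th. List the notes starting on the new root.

Fb Ab C Ebb G

Ab up a minor 6th → Fb. New chord: Fb dominant seventh sharp nine sharp five.
root → Fb
3rd (major 3rd) → Ab
5th (augmented 5th) → C
7th (minor 7th) → Ebb
9th (augmented 9th) → G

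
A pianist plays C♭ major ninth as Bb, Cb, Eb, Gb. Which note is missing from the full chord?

Db

C♭ major ninth = Cb, Eb, Gb, Bb, Db. The voicing lacks the 9th (major 9th), Db.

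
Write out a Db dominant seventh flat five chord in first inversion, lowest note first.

Db dominant seventh flat five = D-flat–F–A-double-flat–C-flat; first inversion → third (F) lowest.

F, A-double-flat, C-flat, D-flat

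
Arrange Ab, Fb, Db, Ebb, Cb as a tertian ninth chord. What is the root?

Db

Stacking in thirds gives Db – Fb – Ab – Cb – Ebb, so Db is the root — Db minor seventh flat nine.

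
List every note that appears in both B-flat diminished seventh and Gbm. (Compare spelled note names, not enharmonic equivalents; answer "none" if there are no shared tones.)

B-flat diminished seventh: B♭ D♭ F♭ A𝄫
Gbm: G♭ B𝄫 D♭
Common to both → D♭.

D♭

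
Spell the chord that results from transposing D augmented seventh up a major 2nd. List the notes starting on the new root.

Transposed root: D → E (major 2nd up). So we spell E augmented seventh:
- root: E
- major 3rd: G#
- augmented 5th: B#
- minor 7th: D

E, G#, B#, D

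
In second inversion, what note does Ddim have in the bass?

Ab

Ddim in root position is D–F–Ab.
Second inversion places the fifth in the bass, which is Ab.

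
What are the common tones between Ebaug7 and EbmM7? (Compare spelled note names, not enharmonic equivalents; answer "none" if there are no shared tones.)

Ebaug7 = E♭, G, B, D♭.
EbmM7 = E♭, G♭, B♭, D.
Shared: E♭.

E♭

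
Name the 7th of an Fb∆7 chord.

E♭

Fb∆7 is built on F♭; its 7th is a major 7th above the root.
A seventh above F uses the letter E, and the major 7th above F♭ is E♭.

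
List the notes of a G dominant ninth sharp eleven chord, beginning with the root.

Root G, quality dominant ninth sharp eleven:
G — root
B — major 3rd
D — perfect 5th
F — minor 7th
A — major 9th
C-sharp — augmented 11th

G, B, D, F, A, C-sharp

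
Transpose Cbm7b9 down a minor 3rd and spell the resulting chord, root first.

Ab, Cb, Eb, Gb, Bbb

Cb down a minor 3rd → Ab. New chord: Ab minor seventh flat nine.
- root: Ab
- minor 3rd: Cb
- perfect 5th: Eb
- minor 7th: Gb
- minor 9th: Bbb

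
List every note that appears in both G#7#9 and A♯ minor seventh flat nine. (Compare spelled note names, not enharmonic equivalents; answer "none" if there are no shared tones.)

G#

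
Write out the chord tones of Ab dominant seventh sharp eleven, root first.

A-flat – C – E-flat – G-flat – D

Root A-flat, quality dominant seventh sharp eleven:
Root: A-flat
Major 3rd (3rd): C
Perfect 5th (5th): E-flat
Minor 7th (7th): G-flat
Augmented 11th (11th): D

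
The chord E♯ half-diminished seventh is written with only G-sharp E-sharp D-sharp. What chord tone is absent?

The full E♯ half-diminished seventh chord is E-sharp, G-sharp, B, D-sharp.
Comparing with the voicing, the diminished 5th (5th) — B — is absent.

B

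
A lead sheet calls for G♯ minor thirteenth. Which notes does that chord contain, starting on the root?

G♯ minor thirteenth: minor thirteenth on G#.
G# — root
B — minor 3rd
D# — perfect 5th
F# — minor 7th
A# — major 9th
C# — perfect 11th
E# — major 13th

G# – B – D# – F# – A# – C# – E#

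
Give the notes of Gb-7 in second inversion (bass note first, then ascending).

Db Fb Gb Bbb

In root position, Gb-7 is Gb–Bbb–Db–Fb.
Second inversion puts the fifth (Db) in the bass.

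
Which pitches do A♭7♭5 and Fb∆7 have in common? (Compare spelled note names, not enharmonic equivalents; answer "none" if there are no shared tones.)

A♭

A♭7♭5 = A♭, C, E𝄫, G♭.
Fb∆7 = F♭, A♭, C♭, E♭.
Shared: A♭.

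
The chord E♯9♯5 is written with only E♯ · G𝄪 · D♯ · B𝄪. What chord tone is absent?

E♯9♯5 = E♯, G𝄪, B𝄪, D♯, F𝄪. The voicing lacks the 9th (major 9th), F𝄪.

F𝄪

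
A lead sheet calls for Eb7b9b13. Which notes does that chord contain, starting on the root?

E♭ – G – B♭ – D♭ – F♭ – C♭

Eb7b9b13 is a dominant seventh flat nine flat thirteen built on E♭.
E♭ — root
G — major 3rd
B♭ — perfect 5th
D♭ — minor 7th
F♭ — minor 9th
C♭ — minor 13th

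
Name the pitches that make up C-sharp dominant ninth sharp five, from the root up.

C-sharp  E-sharp  G-double-sharp  B  D-sharp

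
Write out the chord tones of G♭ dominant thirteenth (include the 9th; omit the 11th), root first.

G♭ dominant thirteenth is a dominant thirteenth built on Gb.
- root: Gb
- major 3rd: Bb
- perfect 5th: Db
- minor 7th: Fb
- major 9th: Ab
- major 13th: Eb

Gb  Bb  Db  Fb  Ab  Eb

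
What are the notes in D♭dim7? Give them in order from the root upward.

Db  Fb  Abb  Cbb

Root Db, quality diminished seventh:
- root: Db
- minor 3rd: Fb
- diminished 5th: Abb
- diminished 7th: Cbb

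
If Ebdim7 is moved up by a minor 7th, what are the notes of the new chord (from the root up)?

D♭ – F♭ – A𝄫 – C𝄫

E♭ up a minor 7th → D♭. New chord: D♭ diminished seventh.
root → D♭
3rd (minor 3rd) → F♭
5th (diminished 5th) → A𝄫
7th (diminished 7th) → C𝄫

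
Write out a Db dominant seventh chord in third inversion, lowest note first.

C-flat – D-flat – F – A-flat

Db dominant seventh = D-flat–F–A-flat–C-flat; third inversion → seventh (C-flat) lowest.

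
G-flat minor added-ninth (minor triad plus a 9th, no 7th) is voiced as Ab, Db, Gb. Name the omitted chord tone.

The full G-flat minor added-ninth chord is Gb, Bbb, Db, Ab.
Comparing with the voicing, the minor 3rd (3rd) — Bbb — is absent.

Bbb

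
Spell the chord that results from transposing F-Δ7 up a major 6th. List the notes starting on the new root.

A major 6th up from F is D, so the new chord is D minor-major seventh.
D — root
F — minor 3rd
A — perfect 5th
C♯ — major 7th

D, F, A, C♯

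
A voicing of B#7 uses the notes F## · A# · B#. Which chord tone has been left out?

The full B#7 chord is B#, D##, F##, A#.
Comparing with the voicing, the major 3rd (3rd) — D## — is absent.

D##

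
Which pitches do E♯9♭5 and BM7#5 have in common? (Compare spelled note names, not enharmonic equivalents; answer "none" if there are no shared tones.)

E♯9♭5 = E#, G##, B, D#, F##.
BM7#5 = B, D#, F##, A#.
Shared: B, D#, F##.

B – D# – F##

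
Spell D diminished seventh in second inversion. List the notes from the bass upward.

D diminished seventh = D–F–A-flat–C-flat; second inversion → fifth (A-flat) lowest.

A-flat  C-flat  D  F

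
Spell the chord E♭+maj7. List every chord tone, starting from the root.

E♭+maj7: augmented major seventh on Eb.
- root: Eb
- major 3rd: G
- augmented 5th: B
- major 7th: D

Eb  G  B  D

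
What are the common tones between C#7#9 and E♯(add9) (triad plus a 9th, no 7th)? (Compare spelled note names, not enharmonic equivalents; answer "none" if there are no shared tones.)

C#7#9 = C#, E#, G#, B, D##.
E♯(add9) = E#, G##, B#, F##.
Shared: E#.

E#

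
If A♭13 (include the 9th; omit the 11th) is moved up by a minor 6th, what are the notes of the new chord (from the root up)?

Ab up a minor 6th → Fb. New chord: Fb dominant thirteenth.
Fb — root
Ab — major 3rd
Cb — perfect 5th
Ebb — minor 7th
Gb — major 9th
Db — major 13th

Fb  Ab  Cb  Ebb  Gb  Db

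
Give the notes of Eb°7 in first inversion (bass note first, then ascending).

Gb – Bbb – Dbb – Eb

In root position, Eb°7 is Eb–Gb–Bbb–Dbb.
First inversion puts the third (Gb) in the bass.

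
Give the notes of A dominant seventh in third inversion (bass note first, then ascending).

A dominant seventh = A–C-sharp–E–G; third inversion → seventh (G) lowest.

G A C-sharp E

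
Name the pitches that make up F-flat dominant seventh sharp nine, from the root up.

F-flat, A-flat, C-flat, E-double-flat, G

F-flat dominant seventh sharp nine: dominant seventh sharp nine on F-flat.
F-flat — root
A-flat — major 3rd
C-flat — perfect 5th
E-double-flat — minor 7th
G — augmented 9th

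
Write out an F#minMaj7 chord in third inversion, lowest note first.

E#  F#  A  C#

F#minMaj7 = F#–A–C#–E#; third inversion → seventh (E#) lowest.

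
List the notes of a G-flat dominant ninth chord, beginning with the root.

G-flat – B-flat – D-flat – F-flat – A-flat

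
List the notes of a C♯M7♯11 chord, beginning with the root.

C#, E#, G#, B#, F##

C♯M7♯11 is a major seventh sharp eleven built on C#.
root → C#
3rd (major 3rd) → E#
5th (perfect 5th) → G#
7th (major 7th) → B#
11th (augmented 11th) → F##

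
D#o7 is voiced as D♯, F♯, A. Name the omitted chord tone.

C

D#o7 = D♯, F♯, A, C. The voicing lacks the 7th (diminished 7th), C.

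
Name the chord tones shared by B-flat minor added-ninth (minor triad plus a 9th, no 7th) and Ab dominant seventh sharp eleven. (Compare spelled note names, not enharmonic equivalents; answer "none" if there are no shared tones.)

B-flat minor added-ninth: B-flat D-flat F C
Ab dominant seventh sharp eleven: A-flat C E-flat G-flat D
Common to both → C.

C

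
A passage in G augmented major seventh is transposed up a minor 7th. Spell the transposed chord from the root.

F  A  C-sharp  E

G up a minor 7th → F. New chord: F augmented major seventh.
- root: F
- major 3rd: A
- augmented 5th: C-sharp
- major 7th: E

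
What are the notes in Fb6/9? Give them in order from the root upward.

Root Fb, quality six-nine:
Fb — root
Ab — major 3rd
Cb — perfect 5th
Db — major 6th
Gb — major 9th

Fb, Ab, Cb, Db, Gb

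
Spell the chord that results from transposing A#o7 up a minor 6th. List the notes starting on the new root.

F# A C Eb

A minor 6th up from A# is F#, so the new chord is F# diminished seventh.
- root: F#
- minor 3rd: A
- diminished 5th: C
- diminished 7th: Eb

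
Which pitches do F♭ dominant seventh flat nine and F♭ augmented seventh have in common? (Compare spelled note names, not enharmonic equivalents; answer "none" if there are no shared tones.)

F♭ dominant seventh flat nine: F-flat A-flat C-flat E-double-flat G-double-flat
F♭ augmented seventh: F-flat A-flat C E-double-flat
Common to both → F-flat, A-flat, E-double-flat.

F-flat  A-flat  E-double-flat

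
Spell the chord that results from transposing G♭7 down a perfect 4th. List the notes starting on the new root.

Transposed root: Gb → Db (perfect 4th down). So we spell Db dominant seventh:
Root: Db
Major 3rd (3rd): F
Perfect 5th (5th): Ab
Minor 7th (7th): Cb

Db – F – Ab – Cb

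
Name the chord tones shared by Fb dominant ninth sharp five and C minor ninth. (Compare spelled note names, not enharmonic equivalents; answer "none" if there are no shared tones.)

C

Fb dominant ninth sharp five = F-flat, A-flat, C, E-double-flat, G-flat.
C minor ninth = C, E-flat, G, B-flat, D.
Shared: C.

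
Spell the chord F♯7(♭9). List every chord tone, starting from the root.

Root F♯, quality dominant seventh flat nine:
Root: F♯
Major 3rd (3rd): A♯
Perfect 5th (5th): C♯
Minor 7th (7th): E
Minor 9th (9th): G

F♯, A♯, C♯, E, G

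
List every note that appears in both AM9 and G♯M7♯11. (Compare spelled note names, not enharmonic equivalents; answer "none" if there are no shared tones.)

AM9: A C# E G# B
G♯M7♯11: G# B# D# F## C##
Common to both → G#.

G#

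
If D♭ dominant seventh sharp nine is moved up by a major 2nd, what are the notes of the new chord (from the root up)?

E-flat, G, B-flat, D-flat, F-sharp

A major 2nd up from D-flat is E-flat, so the new chord is E-flat dominant seventh sharp nine.
E-flat — root
G — major 3rd
B-flat — perfect 5th
D-flat — minor 7th
F-sharp — augmented 9th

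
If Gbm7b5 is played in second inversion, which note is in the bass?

D𝄫

Gbm7b5 = G♭–B𝄫–D𝄫–F♭. Second inversion → fifth in the bass = D𝄫.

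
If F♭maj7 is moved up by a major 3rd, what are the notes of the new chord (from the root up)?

A major 3rd up from F♭ is A♭, so the new chord is A♭ major seventh.
- root: A♭
- major 3rd: C
- perfect 5th: E♭
- major 7th: G

A♭, C, E♭, G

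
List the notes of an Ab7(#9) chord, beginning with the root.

A♭, C, E♭, G♭, B

Ab7(#9) is a dominant seventh sharp nine built on A♭.
root → A♭
3rd (major 3rd) → C
5th (perfect 5th) → E♭
7th (minor 7th) → G♭
9th (augmented 9th) → B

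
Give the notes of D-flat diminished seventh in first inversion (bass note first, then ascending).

F-flat A-double-flat C-double-flat D-flat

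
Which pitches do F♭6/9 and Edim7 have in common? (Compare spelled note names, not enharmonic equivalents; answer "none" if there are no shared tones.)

D♭

F♭6/9: F♭ A♭ C♭ D♭ G♭
Edim7: E G B♭ D♭
Common to both → D♭.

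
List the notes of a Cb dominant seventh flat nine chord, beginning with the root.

C-flat, E-flat, G-flat, B-double-flat, D-double-flat

Cb dominant seventh flat nine is a dominant seventh flat nine built on C-flat.
Root: C-flat
Major 3rd (3rd): E-flat
Perfect 5th (5th): G-flat
Minor 7th (7th): B-double-flat
Minor 9th (9th): D-double-flat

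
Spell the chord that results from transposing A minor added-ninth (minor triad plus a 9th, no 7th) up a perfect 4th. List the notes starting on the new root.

D  F  A  E

A perfect 4th up from A is D, so the new chord is D minor added-ninth.
D — root
F — minor 3rd
A — perfect 5th
E — major 9th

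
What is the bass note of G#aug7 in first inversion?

G#aug7 = G♯–B♯–D𝄪–F♯. First inversion → third in the bass = B♯.

B♯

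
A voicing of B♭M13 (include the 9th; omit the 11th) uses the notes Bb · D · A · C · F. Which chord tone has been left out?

G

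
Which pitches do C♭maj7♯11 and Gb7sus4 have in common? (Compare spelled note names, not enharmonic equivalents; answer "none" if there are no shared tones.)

C♭maj7♯11: Cb Eb Gb Bb F
Gb7sus4: Gb Cb Db Fb
Common to both → Cb, Gb.

Cb, Gb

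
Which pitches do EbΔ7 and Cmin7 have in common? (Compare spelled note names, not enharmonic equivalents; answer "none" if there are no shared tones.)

Eb, G, Bb

EbΔ7: Eb G Bb D
Cmin7: C Eb G Bb
Common to both → Eb, G, Bb.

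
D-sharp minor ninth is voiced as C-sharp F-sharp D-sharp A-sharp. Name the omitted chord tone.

E-sharp

The full D-sharp minor ninth chord is D-sharp, F-sharp, A-sharp, C-sharp, E-sharp.
Comparing with the voicing, the major 9th (9th) — E-sharp — is absent.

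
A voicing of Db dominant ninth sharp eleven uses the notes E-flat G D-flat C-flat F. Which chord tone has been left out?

A-flat

The full Db dominant ninth sharp eleven chord is D-flat, F, A-flat, C-flat, E-flat, G.
Comparing with the voicing, the perfect 5th (5th) — A-flat — is absent.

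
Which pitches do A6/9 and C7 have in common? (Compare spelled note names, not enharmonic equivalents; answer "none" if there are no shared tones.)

E

A6/9 = A, C#, E, F#, B.
C7 = C, E, G, Bb.
Shared: E.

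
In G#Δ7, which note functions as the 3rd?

G#Δ7 is built on G#; its 3rd is a major 3rd above the root.
A third above G uses the letter B, and the major 3rd above G# is B#.

B#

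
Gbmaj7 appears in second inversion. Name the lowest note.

Db

Gbmaj7 in root position is Gb–Bb–Db–F.
Second inversion places the fifth in the bass, which is Db.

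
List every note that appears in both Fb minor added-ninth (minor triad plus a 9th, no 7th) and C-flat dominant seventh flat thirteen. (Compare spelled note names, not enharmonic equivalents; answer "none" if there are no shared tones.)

Fb minor added-ninth = Fb, Abb, Cb, Gb.
C-flat dominant seventh flat thirteen = Cb, Eb, Gb, Bbb, Abb.
Shared: Abb, Cb, Gb.

Abb, Cb, Gb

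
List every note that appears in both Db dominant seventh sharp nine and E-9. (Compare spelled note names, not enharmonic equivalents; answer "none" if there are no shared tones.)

E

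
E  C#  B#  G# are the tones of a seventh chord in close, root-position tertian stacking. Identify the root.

C#

Arranged so that each adjacent pair is a third by letter name: C# – E – G# – B#.
The bottom of that stack, C#, is the root (this is C# minor-major seventh).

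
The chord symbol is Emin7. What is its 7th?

Root of Emin7 = E. The 7th is a minor 7th: E up a minor 7th → D.

D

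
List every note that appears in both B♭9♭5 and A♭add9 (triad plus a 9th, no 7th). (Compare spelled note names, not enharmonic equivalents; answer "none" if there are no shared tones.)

Bb Ab C

B♭9♭5 = Bb, D, Fb, Ab, C.
A♭add9 = Ab, C, Eb, Bb.
Shared: Bb, Ab, C.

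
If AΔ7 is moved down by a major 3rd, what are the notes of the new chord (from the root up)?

F – A – C – E

A major 3rd down from A is F, so the new chord is F major seventh.
root → F
3rd (major 3rd) → A
5th (perfect 5th) → C
7th (major 7th) → E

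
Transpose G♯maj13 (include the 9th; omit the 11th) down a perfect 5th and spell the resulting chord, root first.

G♯ down a perfect 5th → C♯. New chord: C♯ major thirteenth.
Root: C♯
Major 3rd (3rd): E♯
Perfect 5th (5th): G♯
Major 7th (7th): B♯
Major 9th (9th): D♯
Major 13th (13th): A♯

C♯  E♯  G♯  B♯  D♯  A♯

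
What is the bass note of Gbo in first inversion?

Bbb

Gbo in root position is Gb–Bbb–Dbb.
First inversion places the third in the bass, which is Bbb.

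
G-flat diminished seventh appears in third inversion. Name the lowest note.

G-flat diminished seventh = Gb–Bbb–Dbb–Fbb. Third inversion → seventh in the bass = Fbb.

Fbb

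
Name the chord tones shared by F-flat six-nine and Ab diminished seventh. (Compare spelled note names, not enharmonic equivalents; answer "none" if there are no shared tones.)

A-flat – C-flat

F-flat six-nine = F-flat, A-flat, C-flat, D-flat, G-flat.
Ab diminished seventh = A-flat, C-flat, E-double-flat, G-double-flat.
Shared: A-flat, C-flat.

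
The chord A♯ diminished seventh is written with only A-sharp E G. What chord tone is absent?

C-sharp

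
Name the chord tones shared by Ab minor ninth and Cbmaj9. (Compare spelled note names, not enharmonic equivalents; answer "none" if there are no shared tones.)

Cb, Eb, Gb, Bb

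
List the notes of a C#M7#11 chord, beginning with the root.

C♯ – E♯ – G♯ – B♯ – F𝄪

C#M7#11 is a major seventh sharp eleven built on C♯.
root → C♯
3rd (major 3rd) → E♯
5th (perfect 5th) → G♯
7th (major 7th) → B♯
11th (augmented 11th) → F𝄪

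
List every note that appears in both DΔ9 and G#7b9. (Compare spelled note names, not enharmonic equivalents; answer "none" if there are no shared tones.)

F# A

DΔ9 = D, F#, A, C#, E.
G#7b9 = G#, B#, D#, F#, A.
Shared: F#, A.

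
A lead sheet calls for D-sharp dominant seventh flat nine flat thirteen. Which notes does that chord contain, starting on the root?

D#, F##, A#, C#, E, B

Root D#, quality dominant seventh flat nine flat thirteen:
Root: D#
Major 3rd (3rd): F##
Perfect 5th (5th): A#
Minor 7th (7th): C#
Minor 9th (9th): E
Minor 13th (13th): B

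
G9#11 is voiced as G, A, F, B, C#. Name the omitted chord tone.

D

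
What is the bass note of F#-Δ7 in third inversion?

E#

F#-Δ7 = F#–A–C#–E#. Third inversion → seventh in the bass = E#.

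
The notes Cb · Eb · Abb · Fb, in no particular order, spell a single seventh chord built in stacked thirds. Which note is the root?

Stacking in thirds gives Fb – Abb – Cb – Eb, so Fb is the root — Fb minor-major seventh.

Fb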